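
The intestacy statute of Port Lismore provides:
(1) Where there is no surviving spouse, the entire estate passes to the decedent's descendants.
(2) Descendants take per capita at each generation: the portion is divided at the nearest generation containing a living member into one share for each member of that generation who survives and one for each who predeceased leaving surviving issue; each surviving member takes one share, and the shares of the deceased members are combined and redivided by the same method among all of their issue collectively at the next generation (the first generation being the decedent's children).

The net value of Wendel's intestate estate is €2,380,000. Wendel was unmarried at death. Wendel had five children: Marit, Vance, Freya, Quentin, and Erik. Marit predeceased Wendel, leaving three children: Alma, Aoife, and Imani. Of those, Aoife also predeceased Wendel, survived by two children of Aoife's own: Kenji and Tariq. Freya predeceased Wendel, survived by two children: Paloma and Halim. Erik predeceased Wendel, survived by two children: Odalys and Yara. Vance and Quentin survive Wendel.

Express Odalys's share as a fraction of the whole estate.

Odalys receives 3/35 of the estate.

The entire €2,380,000 passes to the descendants.
That amount (€2,380,000) is divided at the children's generation into 5 shares of €476,000. Vance and Quentin each take €476,000. The 3 shares of the deceased (Marit, Freya, and Erik) are combined into a pool of €1,428,000.
That pool (€1,428,000) is divided at the grandchildren's generation into 7 shares of €204,000. Alma, Imani, Paloma, Halim, Odalys, and Yara each take €204,000. The remaining share for the deceased Aoife (€204,000) is carried to the next generation.
That pool (€204,000) is divided at the great-grandchildren's generation equally among Kenji and Tariq: €102,000 each.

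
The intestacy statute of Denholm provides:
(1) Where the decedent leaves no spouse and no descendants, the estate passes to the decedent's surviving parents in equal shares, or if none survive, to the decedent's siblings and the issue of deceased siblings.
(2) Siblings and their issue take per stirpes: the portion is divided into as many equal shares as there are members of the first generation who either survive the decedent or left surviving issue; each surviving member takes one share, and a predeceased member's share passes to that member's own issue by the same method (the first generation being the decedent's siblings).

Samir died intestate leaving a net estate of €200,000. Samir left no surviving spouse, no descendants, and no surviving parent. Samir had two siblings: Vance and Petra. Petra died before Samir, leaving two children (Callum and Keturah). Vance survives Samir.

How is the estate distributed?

Vance: €100,000; Callum: €50,000; Keturah: €50,000

The entire €200,000 passes to the siblings and their issue.
That amount (€200,000) is divided into 2 shares of €100,000: Vance takes €100,000; Petra's €100,000 share passes to Petra's issue.
Petra's share (€100,000) is divided into 2 shares of €50,000: Callum and Keturah each take €50,000.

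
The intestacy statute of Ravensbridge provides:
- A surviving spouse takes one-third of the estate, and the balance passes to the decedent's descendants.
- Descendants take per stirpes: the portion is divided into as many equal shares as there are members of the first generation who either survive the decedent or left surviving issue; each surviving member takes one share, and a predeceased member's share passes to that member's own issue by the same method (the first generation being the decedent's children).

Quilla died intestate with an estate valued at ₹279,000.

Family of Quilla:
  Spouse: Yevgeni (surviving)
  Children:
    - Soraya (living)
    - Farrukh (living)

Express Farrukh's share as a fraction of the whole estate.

Farrukh receives 1/3 of the estate.

Yevgeni takes one-third of ₹279,000 = ₹93,000. The remaining ₹186,000 passes to the descendants.
The descendants' portion (₹186,000) is divided into 2 shares of ₹93,000: Soraya and Farrukh each take ₹93,000.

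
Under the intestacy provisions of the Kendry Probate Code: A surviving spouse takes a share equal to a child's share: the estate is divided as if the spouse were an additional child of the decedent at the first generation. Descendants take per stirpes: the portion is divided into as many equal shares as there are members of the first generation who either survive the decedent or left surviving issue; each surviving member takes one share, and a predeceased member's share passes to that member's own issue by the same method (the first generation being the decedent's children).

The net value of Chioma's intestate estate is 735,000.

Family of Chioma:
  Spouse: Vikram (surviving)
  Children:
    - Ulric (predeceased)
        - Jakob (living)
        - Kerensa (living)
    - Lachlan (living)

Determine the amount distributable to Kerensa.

Kerensa receives 122,500.

The spouse counts as an additional share at the children's level, so there are 3 primary shares of 245,000. Vikram takes one such share (245,000).
The children's combined portion (490,000) is divided into 2 shares of 245,000: Lachlan takes 245,000; Ulric's 245,000 share passes to Ulric's issue.
Ulric's share (245,000) is divided into 2 shares of 122,500: Jakob and Kerensa each take 122,500.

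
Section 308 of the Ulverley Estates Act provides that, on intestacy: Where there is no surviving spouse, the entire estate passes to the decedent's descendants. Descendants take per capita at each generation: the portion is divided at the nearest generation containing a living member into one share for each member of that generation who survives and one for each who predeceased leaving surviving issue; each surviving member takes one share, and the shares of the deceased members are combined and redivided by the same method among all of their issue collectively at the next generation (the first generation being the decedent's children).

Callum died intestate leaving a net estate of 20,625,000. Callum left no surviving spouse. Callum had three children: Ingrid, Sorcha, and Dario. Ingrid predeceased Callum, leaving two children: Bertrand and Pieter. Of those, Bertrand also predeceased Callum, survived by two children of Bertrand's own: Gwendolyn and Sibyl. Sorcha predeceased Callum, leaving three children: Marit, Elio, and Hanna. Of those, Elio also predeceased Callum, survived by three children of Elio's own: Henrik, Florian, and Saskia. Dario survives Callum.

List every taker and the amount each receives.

Gwendolyn: 1,100,000; Sibyl: 1,100,000; Pieter: 2,750,000; Marit: 2,750,000; Henrik: 1,100,000; Florian: 1,100,000; Saskia: 1,100,000; Hanna: 2,750,000; Dario: 6,875,000

The entire 20,625,000 passes to the descendants.
That amount (20,625,000) is divided at the children's generation into 3 shares of 6,875,000. Dario takes 6,875,000. The 2 shares of the deceased (Ingrid and Sorcha) are combined into a pool of 13,750,000.
That pool (13,750,000) is divided at the grandchildren's generation into 5 shares of 2,750,000. Pieter, Marit, and Hanna each take 2,750,000. The 2 shares of the deceased (Bertrand and Elio) are combined into a pool of 5,500,000.
That pool (5,500,000) is divided at the great-grandchildren's generation equally among Gwendolyn, Sibyl, Henrik, Florian, and Saskia: 1,100,000 each.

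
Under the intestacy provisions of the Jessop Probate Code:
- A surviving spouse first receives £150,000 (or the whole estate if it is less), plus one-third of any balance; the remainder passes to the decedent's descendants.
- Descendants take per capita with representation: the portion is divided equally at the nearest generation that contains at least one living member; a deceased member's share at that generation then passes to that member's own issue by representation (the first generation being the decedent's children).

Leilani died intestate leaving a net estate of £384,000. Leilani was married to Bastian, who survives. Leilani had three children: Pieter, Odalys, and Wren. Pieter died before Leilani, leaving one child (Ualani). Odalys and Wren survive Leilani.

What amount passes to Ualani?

Ualani receives £52,000.

Bastian first takes £150,000, leaving a balance of £234,000. Bastian then takes one-third of the balance (£78,000), for a total of £228,000. The remaining £156,000 passes to the descendants.
The descendants' portion (£156,000) is divided into 3 shares of £52,000: Odalys and Wren each take £52,000; Pieter's £52,000 share passes to Pieter's issue.
Pieter's share (£52,000) passes entirely to Ualani.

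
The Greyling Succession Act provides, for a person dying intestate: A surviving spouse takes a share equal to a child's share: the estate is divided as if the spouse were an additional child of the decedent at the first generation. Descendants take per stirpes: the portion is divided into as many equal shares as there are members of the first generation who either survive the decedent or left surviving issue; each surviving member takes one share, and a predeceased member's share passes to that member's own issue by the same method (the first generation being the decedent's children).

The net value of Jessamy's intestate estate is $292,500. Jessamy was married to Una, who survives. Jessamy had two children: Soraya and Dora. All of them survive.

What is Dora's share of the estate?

Dora receives $97,500.

The spouse counts as an additional share at the children's level, so there are 3 primary shares of $97,500. Una takes one such share ($97,500).
The children's combined portion ($195,000) is divided into 2 shares of $97,500: Soraya and Dora each take $97,500.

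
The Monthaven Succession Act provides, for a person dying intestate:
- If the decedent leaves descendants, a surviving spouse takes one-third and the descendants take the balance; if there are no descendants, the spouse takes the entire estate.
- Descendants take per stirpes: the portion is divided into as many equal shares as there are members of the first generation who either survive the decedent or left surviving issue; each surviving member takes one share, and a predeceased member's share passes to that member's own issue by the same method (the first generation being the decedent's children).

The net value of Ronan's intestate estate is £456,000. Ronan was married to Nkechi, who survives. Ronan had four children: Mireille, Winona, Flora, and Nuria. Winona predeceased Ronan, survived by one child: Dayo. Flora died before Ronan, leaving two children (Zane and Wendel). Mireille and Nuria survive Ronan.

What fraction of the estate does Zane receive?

Zane receives 1/12 of the estate.

Nkechi takes one-third of £456,000 = £152,000. The remaining £304,000 passes to the descendants.
The descendants' portion (£304,000) is divided into 4 shares of £76,000: Mireille and Nuria each take £76,000; Winona's £76,000 share passes to Winona's issue; Flora's £76,000 share passes to Flora's issue.
Winona's share (£76,000) passes entirely to Dayo.
Flora's share (£76,000) is divided into 2 shares of £38,000: Zane and Wendel each take £38,000.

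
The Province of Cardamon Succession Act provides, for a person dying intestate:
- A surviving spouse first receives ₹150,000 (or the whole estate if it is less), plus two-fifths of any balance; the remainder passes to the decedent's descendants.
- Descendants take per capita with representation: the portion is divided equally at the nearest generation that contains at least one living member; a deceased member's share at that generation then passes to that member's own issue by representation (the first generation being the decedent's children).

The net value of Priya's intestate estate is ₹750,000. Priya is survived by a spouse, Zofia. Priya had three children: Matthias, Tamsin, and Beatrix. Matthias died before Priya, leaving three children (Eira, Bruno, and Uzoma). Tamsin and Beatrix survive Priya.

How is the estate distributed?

Zofia first takes ₹150,000, leaving a balance of ₹600,000. Zofia then takes two-fifths of the balance (₹240,000), for a total of ₹390,000. The remaining ₹360,000 passes to the descendants.
The descendants' portion (₹360,000) is divided into 3 shares of ₹120,000: Tamsin and Beatrix each take ₹120,000; Matthias's ₹120,000 share passes to Matthias's issue.
Matthias's share (₹120,000) is divided into 3 shares of ₹40,000: Eira, Bruno, and Uzoma each take ₹40,000.

Zofia: ₹390,000; Eira: ₹40,000; Bruno: ₹40,000; Uzoma: ₹40,000; Tamsin: ₹120,000; Beatrix: ₹120,000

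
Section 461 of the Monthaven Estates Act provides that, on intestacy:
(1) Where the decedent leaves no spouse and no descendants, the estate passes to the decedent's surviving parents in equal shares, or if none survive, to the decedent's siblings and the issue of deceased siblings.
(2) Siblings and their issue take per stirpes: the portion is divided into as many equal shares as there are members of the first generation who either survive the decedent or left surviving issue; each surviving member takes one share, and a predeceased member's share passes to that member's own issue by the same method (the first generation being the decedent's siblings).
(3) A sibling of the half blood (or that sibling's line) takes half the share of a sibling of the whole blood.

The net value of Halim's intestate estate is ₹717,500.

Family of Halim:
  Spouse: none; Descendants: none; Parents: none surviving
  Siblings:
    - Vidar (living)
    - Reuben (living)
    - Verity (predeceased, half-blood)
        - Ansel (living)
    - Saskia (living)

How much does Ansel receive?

The entire ₹717,500 passes to the siblings and their issue.
Counting each half-blood sibling's line as half a unit, there are 7/2 units in ₹717,500, so one unit is ₹205,000. Whole-blood lines (Vidar, Reuben, and Saskia) take ₹205,000 each; half-blood lines (Verity) take ₹102,500 each.
Verity's share (₹102,500) passes entirely to Ansel.

Ansel receives ₹102,500.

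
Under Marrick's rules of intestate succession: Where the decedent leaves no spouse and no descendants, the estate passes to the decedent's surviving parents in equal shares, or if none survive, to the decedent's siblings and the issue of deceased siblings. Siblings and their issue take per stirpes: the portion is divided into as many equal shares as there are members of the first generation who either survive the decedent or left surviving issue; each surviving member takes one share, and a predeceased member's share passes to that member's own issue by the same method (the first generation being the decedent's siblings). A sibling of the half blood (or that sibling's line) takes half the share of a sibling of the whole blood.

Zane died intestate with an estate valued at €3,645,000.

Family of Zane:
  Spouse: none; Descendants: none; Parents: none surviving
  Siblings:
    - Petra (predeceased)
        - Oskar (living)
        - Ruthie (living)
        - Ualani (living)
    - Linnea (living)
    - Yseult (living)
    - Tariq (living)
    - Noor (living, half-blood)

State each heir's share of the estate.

The entire €3,645,000 passes to the siblings and their issue.
Counting each half-blood sibling's line as half a unit, there are 9/2 units in €3,645,000, so one unit is €810,000. Whole-blood lines (Petra, Linnea, Yseult, and Tariq) take €810,000 each; half-blood lines (Noor) take €405,000 each.
Petra's share (€810,000) is divided into 3 shares of €270,000: Oskar, Ruthie, and Ualani each take €270,000.

Oskar: €270,000; Ruthie: €270,000; Ualani: €270,000; Linnea: €810,000; Yseult: €810,000; Tariq: €810,000; Noor: €405,000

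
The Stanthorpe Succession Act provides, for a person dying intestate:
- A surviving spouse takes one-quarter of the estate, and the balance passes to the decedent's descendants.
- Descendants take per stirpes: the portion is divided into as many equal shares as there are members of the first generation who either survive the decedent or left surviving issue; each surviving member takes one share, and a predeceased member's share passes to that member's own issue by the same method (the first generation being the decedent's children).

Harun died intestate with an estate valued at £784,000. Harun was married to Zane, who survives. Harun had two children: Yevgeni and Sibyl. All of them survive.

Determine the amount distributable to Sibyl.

Zane takes one-quarter of £784,000 = £196,000. The remaining £588,000 passes to the descendants.
The descendants' portion (£588,000) is divided into 2 shares of £294,000: Yevgeni and Sibyl each take £294,000.

Sibyl receives £294,000.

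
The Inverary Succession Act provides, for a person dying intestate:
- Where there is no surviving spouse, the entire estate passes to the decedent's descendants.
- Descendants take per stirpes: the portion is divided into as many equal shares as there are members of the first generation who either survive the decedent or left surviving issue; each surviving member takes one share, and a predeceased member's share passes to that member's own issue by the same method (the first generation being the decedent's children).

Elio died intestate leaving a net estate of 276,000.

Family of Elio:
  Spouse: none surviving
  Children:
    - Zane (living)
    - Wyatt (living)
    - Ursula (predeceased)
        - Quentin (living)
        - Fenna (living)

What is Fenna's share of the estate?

Fenna receives 46,000.

The entire 276,000 passes to the descendants.
That amount (276,000) is divided into 3 shares of 92,000: Zane and Wyatt each take 92,000; Ursula's 92,000 share passes to Ursula's issue.
Ursula's share (92,000) is divided into 2 shares of 46,000: Quentin and Fenna each take 46,000.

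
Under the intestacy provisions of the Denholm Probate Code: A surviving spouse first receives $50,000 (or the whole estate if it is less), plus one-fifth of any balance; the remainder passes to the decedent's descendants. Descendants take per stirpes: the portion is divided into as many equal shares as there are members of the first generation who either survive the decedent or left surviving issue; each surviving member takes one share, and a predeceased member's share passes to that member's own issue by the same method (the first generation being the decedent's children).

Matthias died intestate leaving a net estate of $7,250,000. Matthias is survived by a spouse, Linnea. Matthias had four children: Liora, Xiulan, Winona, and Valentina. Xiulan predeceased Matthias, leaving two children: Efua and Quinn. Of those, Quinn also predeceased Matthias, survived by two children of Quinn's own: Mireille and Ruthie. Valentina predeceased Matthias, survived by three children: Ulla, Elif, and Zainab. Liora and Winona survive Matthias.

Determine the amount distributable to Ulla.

Ulla receives $480,000.

Linnea first takes $50,000, leaving a balance of $7,200,000. Linnea then takes one-fifth of the balance ($1,440,000), for a total of $1,490,000. The remaining $5,760,000 passes to the descendants.
The descendants' portion ($5,760,000) is divided into 4 shares of $1,440,000: Liora and Winona each take $1,440,000; Xiulan's $1,440,000 share passes to Xiulan's issue; Valentina's $1,440,000 share passes to Valentina's issue.
Xiulan's share ($1,440,000) is divided into 2 shares of $720,000: Efua takes $720,000; Quinn's $720,000 share passes to Quinn's issue.
Quinn's share ($720,000) is divided into 2 shares of $360,000: Mireille and Ruthie each take $360,000.
Valentina's share ($1,440,000) is divided into 3 shares of $480,000: Ulla, Elif, and Zainab each take $480,000.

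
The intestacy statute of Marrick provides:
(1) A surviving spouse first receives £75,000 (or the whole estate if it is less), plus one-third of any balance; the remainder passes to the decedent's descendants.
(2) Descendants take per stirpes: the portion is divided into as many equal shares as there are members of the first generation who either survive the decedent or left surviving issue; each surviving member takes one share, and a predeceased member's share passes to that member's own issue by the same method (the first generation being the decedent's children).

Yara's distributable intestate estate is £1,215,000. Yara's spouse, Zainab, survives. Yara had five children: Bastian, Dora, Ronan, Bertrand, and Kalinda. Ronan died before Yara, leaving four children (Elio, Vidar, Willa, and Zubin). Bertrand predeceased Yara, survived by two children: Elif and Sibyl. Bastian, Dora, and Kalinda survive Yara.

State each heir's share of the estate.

Zainab: £455,000; Bastian: £152,000; Dora: £152,000; Elio: £38,000; Vidar: £38,000; Willa: £38,000; Zubin: £38,000; Elif: £76,000; Sibyl: £76,000; Kalinda: £152,000

Zainab first takes £75,000, leaving a balance of £1,140,000. Zainab then takes one-third of the balance (£380,000), for a total of £455,000. The remaining £760,000 passes to the descendants.
The descendants' portion (£760,000) is divided into 5 shares of £152,000: Bastian, Dora, and Kalinda each take £152,000; Ronan's £152,000 share passes to Ronan's issue; Bertrand's £152,000 share passes to Bertrand's issue.
Ronan's share (£152,000) is divided into 4 shares of £38,000: Elio, Vidar, Willa, and Zubin each take £38,000.
Bertrand's share (£152,000) is divided into 2 shares of £76,000: Elif and Sibyl each take £76,000.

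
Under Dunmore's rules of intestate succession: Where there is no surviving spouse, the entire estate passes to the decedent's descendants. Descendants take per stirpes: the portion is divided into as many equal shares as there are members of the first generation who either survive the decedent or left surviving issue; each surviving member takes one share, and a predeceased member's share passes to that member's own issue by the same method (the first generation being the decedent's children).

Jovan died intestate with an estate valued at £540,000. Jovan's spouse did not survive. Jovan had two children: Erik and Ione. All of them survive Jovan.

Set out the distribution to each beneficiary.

The entire £540,000 passes to the descendants.
That amount (£540,000) is divided into 2 shares of £270,000: Erik and Ione each take £270,000.

Erik: £270,000; Ione: £270,000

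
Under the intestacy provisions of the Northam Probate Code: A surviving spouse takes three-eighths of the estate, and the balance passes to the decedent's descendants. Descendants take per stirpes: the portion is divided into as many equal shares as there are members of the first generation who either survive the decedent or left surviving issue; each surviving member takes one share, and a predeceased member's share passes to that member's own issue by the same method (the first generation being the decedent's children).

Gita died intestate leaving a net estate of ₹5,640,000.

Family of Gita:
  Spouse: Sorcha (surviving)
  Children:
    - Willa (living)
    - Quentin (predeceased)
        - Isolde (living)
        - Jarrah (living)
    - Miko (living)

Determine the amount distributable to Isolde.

Isolde receives ₹587,500.

Sorcha takes three-eighths of ₹5,640,000 = ₹2,115,000. The remaining ₹3,525,000 passes to the descendants.
The descendants' portion (₹3,525,000) is divided into 3 shares of ₹1,175,000: Willa and Miko each take ₹1,175,000; Quentin's ₹1,175,000 share passes to Quentin's issue.
Quentin's share (₹1,175,000) is divided into 2 shares of ₹587,500: Isolde and Jarrah each take ₹587,500.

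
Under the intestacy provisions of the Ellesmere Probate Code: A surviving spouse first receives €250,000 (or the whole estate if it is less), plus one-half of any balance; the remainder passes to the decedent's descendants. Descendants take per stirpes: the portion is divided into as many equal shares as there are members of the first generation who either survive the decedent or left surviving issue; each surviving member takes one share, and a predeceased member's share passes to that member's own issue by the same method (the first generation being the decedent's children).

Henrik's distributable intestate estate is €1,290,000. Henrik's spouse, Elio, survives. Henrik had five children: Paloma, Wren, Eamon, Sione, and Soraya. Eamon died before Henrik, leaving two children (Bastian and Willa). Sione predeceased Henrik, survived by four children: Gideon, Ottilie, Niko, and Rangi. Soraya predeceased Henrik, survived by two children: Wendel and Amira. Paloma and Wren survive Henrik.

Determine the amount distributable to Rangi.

Rangi receives €26,000.

Elio first takes €250,000, leaving a balance of €1,040,000. Elio then takes one-half of the balance (€520,000), for a total of €770,000. The remaining €520,000 passes to the descendants.
The descendants' portion (€520,000) is divided into 5 shares of €104,000: Paloma and Wren each take €104,000; Eamon's €104,000 share passes to Eamon's issue; Sione's €104,000 share passes to Sione's issue; Soraya's €104,000 share passes to Soraya's issue.
Eamon's share (€104,000) is divided into 2 shares of €52,000: Bastian and Willa each take €52,000.
Sione's share (€104,000) is divided into 4 shares of €26,000: Gideon, Ottilie, Niko, and Rangi each take €26,000.
Soraya's share (€104,000) is divided into 2 shares of €52,000: Wendel and Amira each take €52,000.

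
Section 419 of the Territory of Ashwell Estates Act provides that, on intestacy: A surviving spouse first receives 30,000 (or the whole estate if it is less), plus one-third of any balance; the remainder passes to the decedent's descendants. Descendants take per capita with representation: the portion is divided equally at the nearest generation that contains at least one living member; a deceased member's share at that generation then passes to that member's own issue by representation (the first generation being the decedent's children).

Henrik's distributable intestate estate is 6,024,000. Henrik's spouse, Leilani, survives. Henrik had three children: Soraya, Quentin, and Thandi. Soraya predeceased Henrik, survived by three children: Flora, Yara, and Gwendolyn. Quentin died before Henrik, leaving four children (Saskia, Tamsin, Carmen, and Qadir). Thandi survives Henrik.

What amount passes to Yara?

Leilani first takes 30,000, leaving a balance of 5,994,000. Leilani then takes one-third of the balance (1,998,000), for a total of 2,028,000. The remaining 3,996,000 passes to the descendants.
The descendants' portion (3,996,000) is divided into 3 shares of 1,332,000: Thandi takes 1,332,000; Soraya's 1,332,000 share passes to Soraya's issue; Quentin's 1,332,000 share passes to Quentin's issue.
Soraya's share (1,332,000) is divided into 3 shares of 444,000: Flora, Yara, and Gwendolyn each take 444,000.
Quentin's share (1,332,000) is divided into 4 shares of 333,000: Saskia, Tamsin, Carmen, and Qadir each take 333,000.

Yara receives 444,000.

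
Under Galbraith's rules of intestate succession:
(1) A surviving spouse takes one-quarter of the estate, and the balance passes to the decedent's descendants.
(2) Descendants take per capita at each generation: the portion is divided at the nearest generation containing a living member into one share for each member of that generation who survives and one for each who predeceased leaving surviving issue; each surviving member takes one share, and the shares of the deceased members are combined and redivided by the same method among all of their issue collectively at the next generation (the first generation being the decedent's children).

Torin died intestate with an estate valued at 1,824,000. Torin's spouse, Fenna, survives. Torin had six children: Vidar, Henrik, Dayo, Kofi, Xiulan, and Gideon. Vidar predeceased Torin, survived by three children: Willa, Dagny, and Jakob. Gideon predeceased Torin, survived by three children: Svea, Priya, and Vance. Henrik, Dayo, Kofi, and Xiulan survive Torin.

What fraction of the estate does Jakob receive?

Fenna takes one-quarter of 1,824,000 = 456,000. The remaining 1,368,000 passes to the descendants.
The descendants' portion (1,368,000) is divided at the children's generation into 6 shares of 228,000. Henrik, Dayo, Kofi, and Xiulan each take 228,000. The 2 shares of the deceased (Vidar and Gideon) are combined into a pool of 456,000.
That pool (456,000) is divided at the grandchildren's generation equally among Willa, Dagny, Jakob, Svea, Priya, and Vance: 76,000 each.

Jakob receives 1/24 of the estate.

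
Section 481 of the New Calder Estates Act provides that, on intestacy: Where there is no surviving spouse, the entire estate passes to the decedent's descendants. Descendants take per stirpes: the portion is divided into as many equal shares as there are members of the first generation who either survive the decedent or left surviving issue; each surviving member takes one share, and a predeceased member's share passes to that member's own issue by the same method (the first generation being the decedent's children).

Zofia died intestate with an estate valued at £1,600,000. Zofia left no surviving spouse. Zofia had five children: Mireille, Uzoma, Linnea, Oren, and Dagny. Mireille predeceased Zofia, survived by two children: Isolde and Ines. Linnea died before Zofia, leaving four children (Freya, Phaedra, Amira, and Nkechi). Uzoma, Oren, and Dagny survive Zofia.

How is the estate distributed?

Isolde: £160,000; Ines: £160,000; Uzoma: £320,000; Freya: £80,000; Phaedra: £80,000; Amira: £80,000; Nkechi: £80,000; Oren: £320,000; Dagny: £320,000

The entire £1,600,000 passes to the descendants.
That amount (£1,600,000) is divided into 5 shares of £320,000: Uzoma, Oren, and Dagny each take £320,000; Mireille's £320,000 share passes to Mireille's issue; Linnea's £320,000 share passes to Linnea's issue.
Mireille's share (£320,000) is divided into 2 shares of £160,000: Isolde and Ines each take £160,000.
Linnea's share (£320,000) is divided into 4 shares of £80,000: Freya, Phaedra, Amira, and Nkechi each take £80,000.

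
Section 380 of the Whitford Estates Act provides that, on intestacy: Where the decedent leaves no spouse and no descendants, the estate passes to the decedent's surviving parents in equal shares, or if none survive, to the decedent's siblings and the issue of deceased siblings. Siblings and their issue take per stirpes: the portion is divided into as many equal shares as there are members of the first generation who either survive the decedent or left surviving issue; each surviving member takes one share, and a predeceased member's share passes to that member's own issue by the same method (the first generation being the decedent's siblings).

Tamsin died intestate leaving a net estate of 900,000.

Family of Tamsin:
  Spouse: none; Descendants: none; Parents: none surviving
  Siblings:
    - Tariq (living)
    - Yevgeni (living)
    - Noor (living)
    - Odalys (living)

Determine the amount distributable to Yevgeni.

The entire 900,000 passes to the siblings and their issue.
That amount (900,000) is divided into 4 shares of 225,000: Tariq, Yevgeni, Noor, and Odalys each take 225,000.

Yevgeni receives 225,000.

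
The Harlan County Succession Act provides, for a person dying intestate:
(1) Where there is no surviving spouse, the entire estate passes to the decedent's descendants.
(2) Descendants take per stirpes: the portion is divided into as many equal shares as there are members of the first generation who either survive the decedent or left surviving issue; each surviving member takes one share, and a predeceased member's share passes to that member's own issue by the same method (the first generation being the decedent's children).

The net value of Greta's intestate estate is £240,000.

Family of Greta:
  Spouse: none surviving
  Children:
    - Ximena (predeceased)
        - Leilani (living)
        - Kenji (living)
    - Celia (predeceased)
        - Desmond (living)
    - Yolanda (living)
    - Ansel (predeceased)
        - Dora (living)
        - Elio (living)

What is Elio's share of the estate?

The entire £240,000 passes to the descendants.
That amount (£240,000) is divided into 4 shares of £60,000: Yolanda takes £60,000; Ximena's £60,000 share passes to Ximena's issue; Celia's £60,000 share passes to Celia's issue; Ansel's £60,000 share passes to Ansel's issue.
Ximena's share (£60,000) is divided into 2 shares of £30,000: Leilani and Kenji each take £30,000.
Celia's share (£60,000) passes entirely to Desmond.
Ansel's share (£60,000) is divided into 2 shares of £30,000: Dora and Elio each take £30,000.

Elio receives £30,000.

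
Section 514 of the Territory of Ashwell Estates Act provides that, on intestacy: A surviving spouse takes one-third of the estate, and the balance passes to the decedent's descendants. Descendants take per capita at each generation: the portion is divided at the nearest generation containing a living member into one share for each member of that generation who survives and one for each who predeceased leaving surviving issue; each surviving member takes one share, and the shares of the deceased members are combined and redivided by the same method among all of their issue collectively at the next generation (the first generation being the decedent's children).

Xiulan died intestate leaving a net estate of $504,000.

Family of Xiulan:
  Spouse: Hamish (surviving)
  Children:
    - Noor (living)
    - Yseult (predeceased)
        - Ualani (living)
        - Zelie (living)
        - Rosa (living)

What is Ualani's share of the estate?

Ualani receives $56,000.

Hamish takes one-third of $504,000 = $168,000. The remaining $336,000 passes to the descendants.
The descendants' portion ($336,000) is divided at the children's generation into 2 shares of $168,000. Noor takes $168,000. The remaining share for the deceased Yseult ($168,000) is carried to the next generation.
That pool ($168,000) is divided at the grandchildren's generation equally among Ualani, Zelie, and Rosa: $56,000 each.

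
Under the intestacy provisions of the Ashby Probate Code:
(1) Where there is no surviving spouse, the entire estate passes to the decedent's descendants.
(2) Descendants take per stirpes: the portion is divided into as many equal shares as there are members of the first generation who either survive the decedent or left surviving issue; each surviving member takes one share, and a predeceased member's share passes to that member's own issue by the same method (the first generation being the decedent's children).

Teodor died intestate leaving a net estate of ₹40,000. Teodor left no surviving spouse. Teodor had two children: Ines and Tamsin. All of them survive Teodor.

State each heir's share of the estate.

Ines: ₹20,000; Tamsin: ₹20,000

The entire ₹40,000 passes to the descendants.
That amount (₹40,000) is divided into 2 shares of ₹20,000: Ines and Tamsin each take ₹20,000.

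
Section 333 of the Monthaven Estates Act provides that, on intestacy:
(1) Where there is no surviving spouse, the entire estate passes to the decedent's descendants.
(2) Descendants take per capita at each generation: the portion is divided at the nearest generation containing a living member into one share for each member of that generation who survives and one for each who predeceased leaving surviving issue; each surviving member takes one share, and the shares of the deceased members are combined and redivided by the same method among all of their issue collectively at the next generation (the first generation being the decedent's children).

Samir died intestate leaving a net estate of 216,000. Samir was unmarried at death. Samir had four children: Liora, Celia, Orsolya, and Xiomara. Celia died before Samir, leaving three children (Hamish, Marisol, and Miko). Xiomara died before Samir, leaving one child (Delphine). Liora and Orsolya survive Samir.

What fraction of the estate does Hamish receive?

The entire 216,000 passes to the descendants.
That amount (216,000) is divided at the children's generation into 4 shares of 54,000. Liora and Orsolya each take 54,000. The 2 shares of the deceased (Celia and Xiomara) are combined into a pool of 108,000.
That pool (108,000) is divided at the grandchildren's generation equally among Hamish, Marisol, Miko, and Delphine: 27,000 each.

Hamish receives 1/8 of the estate.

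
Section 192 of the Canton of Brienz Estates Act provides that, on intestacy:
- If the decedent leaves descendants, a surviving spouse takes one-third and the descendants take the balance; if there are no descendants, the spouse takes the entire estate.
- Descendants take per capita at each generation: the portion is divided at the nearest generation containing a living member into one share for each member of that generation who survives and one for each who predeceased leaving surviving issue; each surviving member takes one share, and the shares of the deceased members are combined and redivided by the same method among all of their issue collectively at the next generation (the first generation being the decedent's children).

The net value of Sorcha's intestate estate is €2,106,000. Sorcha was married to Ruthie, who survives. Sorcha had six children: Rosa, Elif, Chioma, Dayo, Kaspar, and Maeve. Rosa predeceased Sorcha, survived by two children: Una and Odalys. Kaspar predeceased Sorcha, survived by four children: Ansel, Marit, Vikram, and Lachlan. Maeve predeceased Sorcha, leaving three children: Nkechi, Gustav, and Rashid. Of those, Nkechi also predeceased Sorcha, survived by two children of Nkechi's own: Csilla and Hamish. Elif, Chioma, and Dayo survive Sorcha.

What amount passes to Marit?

Marit receives €78,000.

Ruthie takes one-third of €2,106,000 = €702,000. The remaining €1,404,000 passes to the descendants.
The descendants' portion (€1,404,000) is divided at the children's generation into 6 shares of €234,000. Elif, Chioma, and Dayo each take €234,000. The 3 shares of the deceased (Rosa, Kaspar, and Maeve) are combined into a pool of €702,000.
That pool (€702,000) is divided at the grandchildren's generation into 9 shares of €78,000. Una, Odalys, Ansel, Marit, Vikram, Lachlan, Gustav, and Rashid each take €78,000. The remaining share for the deceased Nkechi (€78,000) is carried to the next generation.
That pool (€78,000) is divided at the great-grandchildren's generation equally among Csilla and Hamish: €39,000 each.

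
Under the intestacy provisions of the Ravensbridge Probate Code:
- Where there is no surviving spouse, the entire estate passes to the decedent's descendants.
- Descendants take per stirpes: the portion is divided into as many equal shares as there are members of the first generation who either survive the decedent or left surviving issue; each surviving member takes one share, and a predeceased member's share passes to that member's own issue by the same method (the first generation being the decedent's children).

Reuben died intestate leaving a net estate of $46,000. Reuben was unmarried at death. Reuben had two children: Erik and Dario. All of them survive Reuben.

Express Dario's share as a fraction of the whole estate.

Dario receives 1/2 of the estate.

The entire $46,000 passes to the descendants.
That amount ($46,000) is divided into 2 shares of $23,000: Erik and Dario each take $23,000.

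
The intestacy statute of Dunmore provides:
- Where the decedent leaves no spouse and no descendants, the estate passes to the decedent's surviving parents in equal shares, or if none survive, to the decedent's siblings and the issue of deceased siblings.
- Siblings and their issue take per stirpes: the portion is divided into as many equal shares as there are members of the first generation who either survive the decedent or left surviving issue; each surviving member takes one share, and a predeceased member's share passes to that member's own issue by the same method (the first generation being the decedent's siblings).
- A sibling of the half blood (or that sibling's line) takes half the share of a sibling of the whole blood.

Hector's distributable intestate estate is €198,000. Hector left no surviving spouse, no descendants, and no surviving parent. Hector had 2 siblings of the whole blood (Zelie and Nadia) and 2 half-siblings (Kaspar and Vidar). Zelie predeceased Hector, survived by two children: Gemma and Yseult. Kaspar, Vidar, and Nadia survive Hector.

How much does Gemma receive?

Gemma receives €33,000.

The entire €198,000 passes to the siblings and their issue.
Counting each half-blood sibling's line as half a unit, there are 3 units in €198,000, so one unit is €66,000. Whole-blood lines (Zelie and Nadia) take €66,000 each; half-blood lines (Kaspar and Vidar) take €33,000 each.
Zelie's share (€66,000) is divided into 2 shares of €33,000: Gemma and Yseult each take €33,000.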